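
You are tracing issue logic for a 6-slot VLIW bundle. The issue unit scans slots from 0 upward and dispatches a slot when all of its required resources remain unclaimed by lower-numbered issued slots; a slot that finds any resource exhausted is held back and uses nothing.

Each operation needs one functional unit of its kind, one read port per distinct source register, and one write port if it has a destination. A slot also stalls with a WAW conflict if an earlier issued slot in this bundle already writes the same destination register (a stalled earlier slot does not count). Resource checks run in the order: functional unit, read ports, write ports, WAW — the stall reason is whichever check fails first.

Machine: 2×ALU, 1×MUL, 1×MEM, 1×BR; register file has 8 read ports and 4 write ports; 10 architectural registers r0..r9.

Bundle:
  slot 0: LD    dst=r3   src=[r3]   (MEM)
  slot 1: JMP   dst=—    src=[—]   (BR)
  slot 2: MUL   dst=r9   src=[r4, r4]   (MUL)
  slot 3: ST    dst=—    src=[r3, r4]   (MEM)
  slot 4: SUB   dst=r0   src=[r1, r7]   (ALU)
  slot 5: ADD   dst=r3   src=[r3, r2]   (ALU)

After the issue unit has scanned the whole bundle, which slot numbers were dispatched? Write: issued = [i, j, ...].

issued = [0, 1, 2, 4]

#0 MEM src=r3 dispatched  <A:2 Mu:1 Ld:0 B:1 rd:7 wr:3>
#1 BR src=- dispatched  <A:2 Mu:1 Ld:0 B:0 rd:7 wr:3>
#2 MUL src=r4,r4 dispatched  <A:2 Mu:0 Ld:0 B:0 rd:6 wr:2>
#3 MEM src=r3,r4 held:FU  <A:2 Mu:0 Ld:0 B:0 rd:6 wr:2>
#4 ALU src=r1,r7 dispatched  <A:1 Mu:0 Ld:0 B:0 rd:4 wr:1>
#5 ALU src=r3,r2 held:WAW  <A:1 Mu:0 Ld:0 B:0 rd:4 wr:1>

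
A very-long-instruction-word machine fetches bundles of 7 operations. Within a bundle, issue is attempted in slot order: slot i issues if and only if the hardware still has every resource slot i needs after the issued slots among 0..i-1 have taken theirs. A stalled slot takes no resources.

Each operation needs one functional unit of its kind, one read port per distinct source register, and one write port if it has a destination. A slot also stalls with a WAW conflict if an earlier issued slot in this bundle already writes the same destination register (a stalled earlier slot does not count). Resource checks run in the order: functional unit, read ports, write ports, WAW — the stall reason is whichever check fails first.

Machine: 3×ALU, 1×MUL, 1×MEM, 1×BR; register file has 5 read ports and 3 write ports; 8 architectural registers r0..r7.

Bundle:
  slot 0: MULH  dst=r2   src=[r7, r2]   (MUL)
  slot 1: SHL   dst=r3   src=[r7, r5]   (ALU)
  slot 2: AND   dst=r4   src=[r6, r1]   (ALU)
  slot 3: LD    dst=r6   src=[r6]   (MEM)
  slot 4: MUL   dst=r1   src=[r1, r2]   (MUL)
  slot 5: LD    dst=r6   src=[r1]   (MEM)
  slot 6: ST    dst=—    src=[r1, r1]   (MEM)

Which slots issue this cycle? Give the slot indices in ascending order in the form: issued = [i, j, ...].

#0 MUL src=r7,r2 dispatched  <A:3 Mu:0 Ld:1 B:1 rd:3 wr:2>
#1 ALU src=r7,r5 dispatched  <A:2 Mu:0 Ld:1 B:1 rd:1 wr:1>
#2 ALU src=r6,r1 held:RD_PORT  <A:2 Mu:0 Ld:1 B:1 rd:1 wr:1>
#3 MEM src=r6 dispatched  <A:2 Mu:0 Ld:0 B:1 rd:0 wr:0>
#4 MUL src=r1,r2 held:FU  <A:2 Mu:0 Ld:0 B:1 rd:0 wr:0>
#5 MEM src=r1 held:FU  <A:2 Mu:0 Ld:0 B:1 rd:0 wr:0>
#6 MEM src=r1,r1 held:FU  <A:2 Mu:0 Ld:0 B:1 rd:0 wr:0>

issued = [0, 1, 3]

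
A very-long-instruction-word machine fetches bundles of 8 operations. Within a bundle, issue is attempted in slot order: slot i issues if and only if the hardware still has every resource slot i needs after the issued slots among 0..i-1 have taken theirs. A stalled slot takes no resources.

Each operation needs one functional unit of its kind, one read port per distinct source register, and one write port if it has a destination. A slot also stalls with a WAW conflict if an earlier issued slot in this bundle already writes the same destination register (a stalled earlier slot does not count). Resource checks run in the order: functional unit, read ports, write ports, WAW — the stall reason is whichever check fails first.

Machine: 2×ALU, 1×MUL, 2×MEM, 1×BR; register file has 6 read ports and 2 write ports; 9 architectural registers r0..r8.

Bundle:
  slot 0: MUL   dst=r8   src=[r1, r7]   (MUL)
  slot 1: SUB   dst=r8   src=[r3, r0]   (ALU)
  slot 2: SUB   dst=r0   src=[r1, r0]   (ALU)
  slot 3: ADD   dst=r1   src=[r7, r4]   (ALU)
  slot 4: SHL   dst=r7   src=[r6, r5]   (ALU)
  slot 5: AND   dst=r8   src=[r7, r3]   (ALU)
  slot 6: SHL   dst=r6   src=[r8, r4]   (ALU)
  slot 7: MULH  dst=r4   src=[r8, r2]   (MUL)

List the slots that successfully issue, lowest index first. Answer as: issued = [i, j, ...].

#0 MUL src=r1,r7 dispatched  <A:2 Mu:0 Ld:2 B:1 rd:4 wr:1>
#1 ALU src=r3,r0 held:WAW  <A:2 Mu:0 Ld:2 B:1 rd:4 wr:1>
#2 ALU src=r1,r0 dispatched  <A:1 Mu:0 Ld:2 B:1 rd:2 wr:0>
#3 ALU src=r7,r4 held:WR_PORT  <A:1 Mu:0 Ld:2 B:1 rd:2 wr:0>
#4 ALU src=r6,r5 held:WR_PORT  <A:1 Mu:0 Ld:2 B:1 rd:2 wr:0>
#5 ALU src=r7,r3 held:WR_PORT  <A:1 Mu:0 Ld:2 B:1 rd:2 wr:0>
#6 ALU src=r8,r4 held:WR_PORT  <A:1 Mu:0 Ld:2 B:1 rd:2 wr:0>
#7 MUL src=r8,r2 held:FU  <A:1 Mu:0 Ld:2 B:1 rd:2 wr:0>

issued = [0, 2]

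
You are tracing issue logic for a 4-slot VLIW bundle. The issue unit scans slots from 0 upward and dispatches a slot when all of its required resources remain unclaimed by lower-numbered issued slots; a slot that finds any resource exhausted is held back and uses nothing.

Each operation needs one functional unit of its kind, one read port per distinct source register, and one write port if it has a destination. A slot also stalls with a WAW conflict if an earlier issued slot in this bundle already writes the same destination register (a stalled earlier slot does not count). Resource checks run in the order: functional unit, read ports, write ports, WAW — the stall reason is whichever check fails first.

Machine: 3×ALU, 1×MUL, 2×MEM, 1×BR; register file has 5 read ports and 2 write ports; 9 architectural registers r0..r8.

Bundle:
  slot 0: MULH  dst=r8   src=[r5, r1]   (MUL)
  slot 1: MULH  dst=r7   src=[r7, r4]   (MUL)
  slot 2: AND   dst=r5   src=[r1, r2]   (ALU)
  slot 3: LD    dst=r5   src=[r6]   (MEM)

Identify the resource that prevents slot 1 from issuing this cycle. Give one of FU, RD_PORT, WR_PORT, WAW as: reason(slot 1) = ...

(0) want 1×MUL +2rd +1wr — yes → AL3|MU0|ME2|BR1|rd3|wr1
(1) want 1×MUL +2rd +1wr — FU → AL3|MU0|ME2|BR1|rd3|wr1
(2) want 1×ALU +2rd +1wr — yes → AL2|MU0|ME2|BR1|rd1|wr0
(3) want 1×MEM +1rd +1wr — WR_PORT → AL2|MU0|ME2|BR1|rd1|wr0

reason(slot 1) = FU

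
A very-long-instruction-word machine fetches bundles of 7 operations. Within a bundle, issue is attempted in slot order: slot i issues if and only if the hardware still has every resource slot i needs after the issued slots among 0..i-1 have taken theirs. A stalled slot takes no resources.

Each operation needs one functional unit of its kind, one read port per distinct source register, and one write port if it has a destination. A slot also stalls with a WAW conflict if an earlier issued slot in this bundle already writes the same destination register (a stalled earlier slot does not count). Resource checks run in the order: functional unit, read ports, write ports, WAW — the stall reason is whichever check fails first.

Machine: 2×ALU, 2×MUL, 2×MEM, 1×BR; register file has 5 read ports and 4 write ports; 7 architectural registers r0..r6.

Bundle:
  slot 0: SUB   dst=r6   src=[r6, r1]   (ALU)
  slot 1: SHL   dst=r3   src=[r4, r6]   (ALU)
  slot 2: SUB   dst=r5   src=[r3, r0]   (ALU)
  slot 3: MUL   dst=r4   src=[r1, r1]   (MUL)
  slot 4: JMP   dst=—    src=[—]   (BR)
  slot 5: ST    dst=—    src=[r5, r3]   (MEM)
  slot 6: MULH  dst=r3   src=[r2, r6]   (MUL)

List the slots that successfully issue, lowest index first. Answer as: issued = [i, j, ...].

issued = [0, 1, 3, 4]

slot 0 (ALU): ISSUE — free A1,Mu2,Ld2,B1 rp3 wp3
slot 1 (ALU): ISSUE — free A0,Mu2,Ld2,B1 rp1 wp2
slot 2 (ALU): stall FU — free A0,Mu2,Ld2,B1 rp1 wp2
slot 3 (MUL): ISSUE — free A0,Mu1,Ld2,B1 rp0 wp1
slot 4 (BR): ISSUE — free A0,Mu1,Ld2,B0 rp0 wp1
slot 5 (MEM): stall RD_PORT — free A0,Mu1,Ld2,B0 rp0 wp1
slot 6 (MUL): stall RD_PORT — free A0,Mu1,Ld2,B0 rp0 wp1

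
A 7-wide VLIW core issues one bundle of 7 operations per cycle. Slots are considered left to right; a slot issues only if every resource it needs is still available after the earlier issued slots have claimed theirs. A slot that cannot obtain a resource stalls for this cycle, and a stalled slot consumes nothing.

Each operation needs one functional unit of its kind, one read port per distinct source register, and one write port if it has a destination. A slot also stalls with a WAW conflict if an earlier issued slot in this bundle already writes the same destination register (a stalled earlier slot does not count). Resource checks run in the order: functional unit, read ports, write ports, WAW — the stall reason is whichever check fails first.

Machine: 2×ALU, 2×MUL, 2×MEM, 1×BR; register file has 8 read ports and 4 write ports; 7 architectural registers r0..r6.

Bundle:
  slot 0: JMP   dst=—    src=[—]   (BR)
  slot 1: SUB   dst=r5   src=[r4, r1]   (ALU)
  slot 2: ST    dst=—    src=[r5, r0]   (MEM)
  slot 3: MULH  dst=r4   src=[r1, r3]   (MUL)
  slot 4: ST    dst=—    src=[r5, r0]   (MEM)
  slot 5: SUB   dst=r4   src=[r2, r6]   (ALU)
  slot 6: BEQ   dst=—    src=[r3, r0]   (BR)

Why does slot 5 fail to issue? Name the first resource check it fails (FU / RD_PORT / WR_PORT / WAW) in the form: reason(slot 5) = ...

(0) want 1×BR +0rd +0wr — yes → AL2|MU2|ME2|BR0|rd8|wr4
(1) want 1×ALU +2rd +1wr — yes → AL1|MU2|ME2|BR0|rd6|wr3
(2) want 1×MEM +2rd +0wr — yes → AL1|MU2|ME1|BR0|rd4|wr3
(3) want 1×MUL +2rd +1wr — yes → AL1|MU1|ME1|BR0|rd2|wr2
(4) want 1×MEM +2rd +0wr — yes → AL1|MU1|ME0|BR0|rd0|wr2
(5) want 1×ALU +2rd +1wr — RD_PORT → AL1|MU1|ME0|BR0|rd0|wr2
(6) want 1×BR +2rd +0wr — FU → AL1|MU1|ME0|BR0|rd0|wr2

reason(slot 5) = RD_PORT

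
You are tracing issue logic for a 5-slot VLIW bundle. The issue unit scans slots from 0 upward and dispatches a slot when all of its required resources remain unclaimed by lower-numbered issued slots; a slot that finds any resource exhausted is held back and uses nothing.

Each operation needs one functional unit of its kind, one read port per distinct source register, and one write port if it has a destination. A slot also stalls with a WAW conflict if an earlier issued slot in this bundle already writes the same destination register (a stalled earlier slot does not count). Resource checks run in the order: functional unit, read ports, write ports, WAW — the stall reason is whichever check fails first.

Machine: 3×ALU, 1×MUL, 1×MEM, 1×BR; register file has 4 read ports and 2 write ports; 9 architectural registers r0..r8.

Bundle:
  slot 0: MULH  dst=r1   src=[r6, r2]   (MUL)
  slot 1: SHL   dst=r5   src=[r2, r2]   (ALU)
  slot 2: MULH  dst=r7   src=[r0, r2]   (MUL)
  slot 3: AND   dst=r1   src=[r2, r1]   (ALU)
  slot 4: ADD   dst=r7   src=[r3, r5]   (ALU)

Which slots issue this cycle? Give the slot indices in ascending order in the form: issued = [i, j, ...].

  0. MUL→r1 ⇒ go  {3A/0Mu/1Ld/1B | 2r 1w}
  1. ALU→r5 ⇒ go  {2A/0Mu/1Ld/1B | 1r 0w}
  2. MUL→r7 ⇒ no(FU)  {2A/0Mu/1Ld/1B | 1r 0w}
  3. ALU→r1 ⇒ no(RD_PORT)  {2A/0Mu/1Ld/1B | 1r 0w}
  4. ALU→r7 ⇒ no(RD_PORT)  {2A/0Mu/1Ld/1B | 1r 0w}

issued = [0, 1]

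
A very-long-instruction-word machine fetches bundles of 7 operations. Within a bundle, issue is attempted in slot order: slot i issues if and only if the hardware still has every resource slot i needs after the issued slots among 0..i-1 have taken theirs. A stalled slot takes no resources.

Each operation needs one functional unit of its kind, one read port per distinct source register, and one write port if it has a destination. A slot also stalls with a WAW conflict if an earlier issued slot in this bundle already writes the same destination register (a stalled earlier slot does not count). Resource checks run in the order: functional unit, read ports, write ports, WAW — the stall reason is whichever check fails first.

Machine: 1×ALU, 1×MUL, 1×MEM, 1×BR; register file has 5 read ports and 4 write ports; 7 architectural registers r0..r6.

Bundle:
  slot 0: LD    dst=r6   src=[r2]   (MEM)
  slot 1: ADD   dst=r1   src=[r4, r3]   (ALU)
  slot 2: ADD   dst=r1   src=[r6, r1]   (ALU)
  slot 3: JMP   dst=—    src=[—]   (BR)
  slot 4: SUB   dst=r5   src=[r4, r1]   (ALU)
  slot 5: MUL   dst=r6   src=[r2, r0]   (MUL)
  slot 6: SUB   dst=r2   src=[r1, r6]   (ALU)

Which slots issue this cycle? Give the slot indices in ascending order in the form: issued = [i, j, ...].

issued = [0, 1, 3]

[0] MEM needs rd=1 wr=1: ok; after: ALU=1 MUL=1 MEM=0 BR=1, R=4, W=3
[1] ALU needs rd=2 wr=1: ok; after: ALU=0 MUL=1 MEM=0 BR=1, R=2, W=2
[2] ALU needs rd=2 wr=1: FU; after: ALU=0 MUL=1 MEM=0 BR=1, R=2, W=2
[3] BR needs rd=0 wr=0: ok; after: ALU=0 MUL=1 MEM=0 BR=0, R=2, W=2
[4] ALU needs rd=2 wr=1: FU; after: ALU=0 MUL=1 MEM=0 BR=0, R=2, W=2
[5] MUL needs rd=2 wr=1: WAW; after: ALU=0 MUL=1 MEM=0 BR=0, R=2, W=2
[6] ALU needs rd=2 wr=1: FU; after: ALU=0 MUL=1 MEM=0 BR=0, R=2, W=2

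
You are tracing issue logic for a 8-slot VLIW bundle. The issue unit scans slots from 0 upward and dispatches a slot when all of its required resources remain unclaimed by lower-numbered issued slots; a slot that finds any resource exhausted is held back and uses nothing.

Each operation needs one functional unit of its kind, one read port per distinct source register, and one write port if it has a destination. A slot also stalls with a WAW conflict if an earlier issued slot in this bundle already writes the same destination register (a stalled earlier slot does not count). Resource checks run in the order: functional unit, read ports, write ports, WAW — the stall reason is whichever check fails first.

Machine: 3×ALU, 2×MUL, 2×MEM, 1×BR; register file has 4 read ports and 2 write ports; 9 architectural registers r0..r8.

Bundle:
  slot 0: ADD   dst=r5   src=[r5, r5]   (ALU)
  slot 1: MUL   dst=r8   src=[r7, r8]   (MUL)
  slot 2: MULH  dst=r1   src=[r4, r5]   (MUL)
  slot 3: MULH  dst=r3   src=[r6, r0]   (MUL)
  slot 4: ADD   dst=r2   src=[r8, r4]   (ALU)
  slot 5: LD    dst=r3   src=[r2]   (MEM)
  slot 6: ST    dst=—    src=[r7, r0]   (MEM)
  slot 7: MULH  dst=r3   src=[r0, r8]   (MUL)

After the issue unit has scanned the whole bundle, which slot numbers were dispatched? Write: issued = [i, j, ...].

issued = [0, 1]

#0 ALU src=r5,r5 dispatched  <A:2 Mu:2 Ld:2 B:1 rd:3 wr:1>
#1 MUL src=r7,r8 dispatched  <A:2 Mu:1 Ld:2 B:1 rd:1 wr:0>
#2 MUL src=r4,r5 held:RD_PORT  <A:2 Mu:1 Ld:2 B:1 rd:1 wr:0>
#3 MUL src=r6,r0 held:RD_PORT  <A:2 Mu:1 Ld:2 B:1 rd:1 wr:0>
#4 ALU src=r8,r4 held:RD_PORT  <A:2 Mu:1 Ld:2 B:1 rd:1 wr:0>
#5 MEM src=r2 held:WR_PORT  <A:2 Mu:1 Ld:2 B:1 rd:1 wr:0>
#6 MEM src=r7,r0 held:RD_PORT  <A:2 Mu:1 Ld:2 B:1 rd:1 wr:0>
#7 MUL src=r0,r8 held:RD_PORT  <A:2 Mu:1 Ld:2 B:1 rd:1 wr:0>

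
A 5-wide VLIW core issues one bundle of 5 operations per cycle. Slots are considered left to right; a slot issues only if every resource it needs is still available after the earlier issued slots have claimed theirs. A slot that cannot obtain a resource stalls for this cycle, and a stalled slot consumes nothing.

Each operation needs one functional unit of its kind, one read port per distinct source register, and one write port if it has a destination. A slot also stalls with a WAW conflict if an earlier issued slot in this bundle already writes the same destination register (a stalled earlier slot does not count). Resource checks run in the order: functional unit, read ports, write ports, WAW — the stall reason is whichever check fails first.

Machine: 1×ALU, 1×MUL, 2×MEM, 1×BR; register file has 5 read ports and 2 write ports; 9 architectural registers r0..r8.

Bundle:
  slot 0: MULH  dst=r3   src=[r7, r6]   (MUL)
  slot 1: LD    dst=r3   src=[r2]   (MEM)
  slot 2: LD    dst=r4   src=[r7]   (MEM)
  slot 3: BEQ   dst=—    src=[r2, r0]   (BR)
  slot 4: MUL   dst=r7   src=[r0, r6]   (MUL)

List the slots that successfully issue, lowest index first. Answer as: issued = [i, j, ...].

slot 0 (MUL): ISSUE — free A1,Mu0,Ld2,B1 rp3 wp1
slot 1 (MEM): stall WAW — free A1,Mu0,Ld2,B1 rp3 wp1
slot 2 (MEM): ISSUE — free A1,Mu0,Ld1,B1 rp2 wp0
slot 3 (BR): ISSUE — free A1,Mu0,Ld1,B0 rp0 wp0
slot 4 (MUL): stall FU — free A1,Mu0,Ld1,B0 rp0 wp0

issued = [0, 2, 3]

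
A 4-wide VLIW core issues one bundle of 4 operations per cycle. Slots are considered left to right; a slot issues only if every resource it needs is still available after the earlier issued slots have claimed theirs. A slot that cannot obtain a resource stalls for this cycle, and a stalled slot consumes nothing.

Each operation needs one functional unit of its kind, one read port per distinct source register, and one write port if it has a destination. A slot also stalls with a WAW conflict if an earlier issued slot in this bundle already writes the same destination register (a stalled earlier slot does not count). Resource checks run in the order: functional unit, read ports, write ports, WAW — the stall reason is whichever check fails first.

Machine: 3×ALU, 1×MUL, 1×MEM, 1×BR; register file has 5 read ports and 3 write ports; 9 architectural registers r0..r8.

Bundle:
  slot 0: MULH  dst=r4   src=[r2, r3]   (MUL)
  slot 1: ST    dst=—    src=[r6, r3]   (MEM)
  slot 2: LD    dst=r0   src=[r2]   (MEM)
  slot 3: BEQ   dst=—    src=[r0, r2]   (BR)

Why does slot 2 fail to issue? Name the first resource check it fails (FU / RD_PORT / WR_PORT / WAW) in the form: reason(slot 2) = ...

#0 MUL src=r2,r3 dispatched  <A:3 Mu:0 Ld:1 B:1 rd:3 wr:2>
#1 MEM src=r6,r3 dispatched  <A:3 Mu:0 Ld:0 B:1 rd:1 wr:2>
#2 MEM src=r2 held:FU  <A:3 Mu:0 Ld:0 B:1 rd:1 wr:2>
#3 BR src=r0,r2 held:RD_PORT  <A:3 Mu:0 Ld:0 B:1 rd:1 wr:2>

reason(slot 2) = FU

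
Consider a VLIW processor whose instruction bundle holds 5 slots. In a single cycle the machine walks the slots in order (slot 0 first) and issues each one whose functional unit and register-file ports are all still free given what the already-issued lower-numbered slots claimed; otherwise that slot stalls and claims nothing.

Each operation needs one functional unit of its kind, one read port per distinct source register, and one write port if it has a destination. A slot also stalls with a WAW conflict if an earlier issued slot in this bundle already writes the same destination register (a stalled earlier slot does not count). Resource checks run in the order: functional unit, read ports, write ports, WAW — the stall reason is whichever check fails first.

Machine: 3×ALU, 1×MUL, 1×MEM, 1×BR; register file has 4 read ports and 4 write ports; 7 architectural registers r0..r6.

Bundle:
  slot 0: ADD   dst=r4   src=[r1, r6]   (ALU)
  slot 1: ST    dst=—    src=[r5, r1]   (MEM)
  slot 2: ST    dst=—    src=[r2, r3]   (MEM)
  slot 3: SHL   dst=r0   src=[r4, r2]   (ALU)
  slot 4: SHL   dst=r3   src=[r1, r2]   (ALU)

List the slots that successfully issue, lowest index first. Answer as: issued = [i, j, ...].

issued = [0, 1]

(0) want 1×ALU +2rd +1wr — yes → AL2|MU1|ME1|BR1|rd2|wr3
(1) want 1×MEM +2rd +0wr — yes → AL2|MU1|ME0|BR1|rd0|wr3
(2) want 1×MEM +2rd +0wr — FU → AL2|MU1|ME0|BR1|rd0|wr3
(3) want 1×ALU +2rd +1wr — RD_PORT → AL2|MU1|ME0|BR1|rd0|wr3
(4) want 1×ALU +2rd +1wr — RD_PORT → AL2|MU1|ME0|BR1|rd0|wr3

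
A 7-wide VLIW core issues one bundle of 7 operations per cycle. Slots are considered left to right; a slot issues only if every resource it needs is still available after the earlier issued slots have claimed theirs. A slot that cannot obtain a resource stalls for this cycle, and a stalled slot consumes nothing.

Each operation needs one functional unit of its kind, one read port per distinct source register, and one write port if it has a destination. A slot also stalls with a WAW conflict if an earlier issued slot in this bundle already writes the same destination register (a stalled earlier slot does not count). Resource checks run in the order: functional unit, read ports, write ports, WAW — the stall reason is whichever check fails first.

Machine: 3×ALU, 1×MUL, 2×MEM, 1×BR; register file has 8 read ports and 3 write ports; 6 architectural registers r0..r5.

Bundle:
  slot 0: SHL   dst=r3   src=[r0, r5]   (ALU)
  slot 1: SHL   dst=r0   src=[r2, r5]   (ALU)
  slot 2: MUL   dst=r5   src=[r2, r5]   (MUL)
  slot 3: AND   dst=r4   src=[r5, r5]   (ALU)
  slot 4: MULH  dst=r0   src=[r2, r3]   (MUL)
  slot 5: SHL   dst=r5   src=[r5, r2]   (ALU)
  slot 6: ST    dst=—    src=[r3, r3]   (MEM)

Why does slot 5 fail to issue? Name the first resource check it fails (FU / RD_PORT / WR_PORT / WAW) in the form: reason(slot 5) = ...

reason(slot 5) = WR_PORT

(0) want 1×ALU +2rd +1wr — yes → AL2|MU1|ME2|BR1|rd6|wr2
(1) want 1×ALU +2rd +1wr — yes → AL1|MU1|ME2|BR1|rd4|wr1
(2) want 1×MUL +2rd +1wr — yes → AL1|MU0|ME2|BR1|rd2|wr0
(3) want 1×ALU +1rd +1wr — WR_PORT → AL1|MU0|ME2|BR1|rd2|wr0
(4) want 1×MUL +2rd +1wr — FU → AL1|MU0|ME2|BR1|rd2|wr0
(5) want 1×ALU +2rd +1wr — WR_PORT → AL1|MU0|ME2|BR1|rd2|wr0
(6) want 1×MEM +1rd +0wr — yes → AL1|MU0|ME1|BR1|rd1|wr0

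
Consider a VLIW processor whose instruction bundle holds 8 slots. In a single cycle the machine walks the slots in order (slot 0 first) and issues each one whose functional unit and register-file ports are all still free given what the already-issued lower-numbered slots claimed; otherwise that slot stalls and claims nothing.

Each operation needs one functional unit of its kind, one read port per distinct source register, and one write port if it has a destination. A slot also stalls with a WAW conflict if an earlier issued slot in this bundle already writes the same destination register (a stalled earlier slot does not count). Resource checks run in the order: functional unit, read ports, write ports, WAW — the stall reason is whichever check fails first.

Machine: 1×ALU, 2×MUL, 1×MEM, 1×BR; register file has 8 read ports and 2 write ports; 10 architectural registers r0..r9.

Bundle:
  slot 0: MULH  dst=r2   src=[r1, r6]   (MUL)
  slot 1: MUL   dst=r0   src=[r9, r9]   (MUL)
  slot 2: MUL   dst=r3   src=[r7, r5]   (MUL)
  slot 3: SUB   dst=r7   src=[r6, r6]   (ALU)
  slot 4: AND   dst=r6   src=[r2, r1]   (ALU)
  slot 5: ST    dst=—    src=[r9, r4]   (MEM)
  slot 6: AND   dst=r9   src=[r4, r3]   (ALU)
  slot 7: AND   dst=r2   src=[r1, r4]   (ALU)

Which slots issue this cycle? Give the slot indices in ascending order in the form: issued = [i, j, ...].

issued = [0, 1, 5]

#0 MUL src=r1,r6 dispatched  <A:1 Mu:1 Ld:1 B:1 rd:6 wr:1>
#1 MUL src=r9,r9 dispatched  <A:1 Mu:0 Ld:1 B:1 rd:5 wr:0>
#2 MUL src=r7,r5 held:FU  <A:1 Mu:0 Ld:1 B:1 rd:5 wr:0>
#3 ALU src=r6,r6 held:WR_PORT  <A:1 Mu:0 Ld:1 B:1 rd:5 wr:0>
#4 ALU src=r2,r1 held:WR_PORT  <A:1 Mu:0 Ld:1 B:1 rd:5 wr:0>
#5 MEM src=r9,r4 dispatched  <A:1 Mu:0 Ld:0 B:1 rd:3 wr:0>
#6 ALU src=r4,r3 held:WR_PORT  <A:1 Mu:0 Ld:0 B:1 rd:3 wr:0>
#7 ALU src=r1,r4 held:WR_PORT  <A:1 Mu:0 Ld:0 B:1 rd:3 wr:0>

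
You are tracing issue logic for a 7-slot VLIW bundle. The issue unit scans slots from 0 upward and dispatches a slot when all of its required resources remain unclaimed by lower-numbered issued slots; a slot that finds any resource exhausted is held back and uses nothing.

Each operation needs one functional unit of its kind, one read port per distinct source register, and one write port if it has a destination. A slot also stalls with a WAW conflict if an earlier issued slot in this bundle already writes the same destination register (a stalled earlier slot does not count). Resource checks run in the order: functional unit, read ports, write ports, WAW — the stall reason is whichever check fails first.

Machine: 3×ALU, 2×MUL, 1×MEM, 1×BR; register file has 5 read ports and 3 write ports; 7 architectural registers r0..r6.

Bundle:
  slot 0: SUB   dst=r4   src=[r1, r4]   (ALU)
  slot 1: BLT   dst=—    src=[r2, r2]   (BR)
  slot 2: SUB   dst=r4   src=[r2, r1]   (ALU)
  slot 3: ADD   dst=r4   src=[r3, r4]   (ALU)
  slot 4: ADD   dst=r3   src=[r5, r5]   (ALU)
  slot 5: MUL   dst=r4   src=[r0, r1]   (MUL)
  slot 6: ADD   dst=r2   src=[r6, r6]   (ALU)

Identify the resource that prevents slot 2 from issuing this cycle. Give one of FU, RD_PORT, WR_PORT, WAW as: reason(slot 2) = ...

slot 0 (ALU): ISSUE — free A2,Mu2,Ld1,B1 rp3 wp2
slot 1 (BR): ISSUE — free A2,Mu2,Ld1,B0 rp2 wp2
slot 2 (ALU): stall WAW — free A2,Mu2,Ld1,B0 rp2 wp2
slot 3 (ALU): stall WAW — free A2,Mu2,Ld1,B0 rp2 wp2
slot 4 (ALU): ISSUE — free A1,Mu2,Ld1,B0 rp1 wp1
slot 5 (MUL): stall RD_PORT — free A1,Mu2,Ld1,B0 rp1 wp1
slot 6 (ALU): ISSUE — free A0,Mu2,Ld1,B0 rp0 wp0

reason(slot 2) = WAW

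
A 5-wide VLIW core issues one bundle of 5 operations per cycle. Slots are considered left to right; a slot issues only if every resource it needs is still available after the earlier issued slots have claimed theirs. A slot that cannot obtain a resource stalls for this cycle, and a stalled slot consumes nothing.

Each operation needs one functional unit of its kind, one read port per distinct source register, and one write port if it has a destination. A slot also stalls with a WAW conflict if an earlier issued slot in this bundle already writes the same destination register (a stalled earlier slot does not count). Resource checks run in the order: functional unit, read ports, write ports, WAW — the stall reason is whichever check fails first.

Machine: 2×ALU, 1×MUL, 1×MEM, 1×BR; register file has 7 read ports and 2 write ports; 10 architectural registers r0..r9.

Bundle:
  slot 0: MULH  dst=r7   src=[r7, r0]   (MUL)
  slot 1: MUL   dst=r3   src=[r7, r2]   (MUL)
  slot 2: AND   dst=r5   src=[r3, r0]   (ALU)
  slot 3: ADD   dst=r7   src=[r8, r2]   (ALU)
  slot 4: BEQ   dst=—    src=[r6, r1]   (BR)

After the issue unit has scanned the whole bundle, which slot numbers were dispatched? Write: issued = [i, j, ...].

#0 MUL src=r7,r0 dispatched  <A:2 Mu:0 Ld:1 B:1 rd:5 wr:1>
#1 MUL src=r7,r2 held:FU  <A:2 Mu:0 Ld:1 B:1 rd:5 wr:1>
#2 ALU src=r3,r0 dispatched  <A:1 Mu:0 Ld:1 B:1 rd:3 wr:0>
#3 ALU src=r8,r2 held:WR_PORT  <A:1 Mu:0 Ld:1 B:1 rd:3 wr:0>
#4 BR src=r6,r1 dispatched  <A:1 Mu:0 Ld:1 B:0 rd:1 wr:0>

issued = [0, 2, 4]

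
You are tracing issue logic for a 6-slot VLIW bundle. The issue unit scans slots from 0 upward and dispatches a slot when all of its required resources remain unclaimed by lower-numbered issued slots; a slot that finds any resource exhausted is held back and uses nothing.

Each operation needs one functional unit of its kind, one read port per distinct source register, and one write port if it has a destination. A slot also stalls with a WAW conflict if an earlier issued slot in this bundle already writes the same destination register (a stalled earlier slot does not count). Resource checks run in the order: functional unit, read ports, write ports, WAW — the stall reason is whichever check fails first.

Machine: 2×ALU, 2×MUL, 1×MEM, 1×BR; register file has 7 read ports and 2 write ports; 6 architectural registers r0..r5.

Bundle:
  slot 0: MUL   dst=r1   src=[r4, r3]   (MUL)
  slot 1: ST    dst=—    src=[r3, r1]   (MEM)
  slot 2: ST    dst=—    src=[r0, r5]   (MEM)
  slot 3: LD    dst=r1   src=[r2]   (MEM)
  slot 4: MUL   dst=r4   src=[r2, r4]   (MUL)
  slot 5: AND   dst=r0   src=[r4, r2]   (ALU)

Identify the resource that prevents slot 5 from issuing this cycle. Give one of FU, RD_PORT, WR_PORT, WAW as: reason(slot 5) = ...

reason(slot 5) = RD_PORT

#0 MUL src=r4,r3 dispatched  <A:2 Mu:1 Ld:1 B:1 rd:5 wr:1>
#1 MEM src=r3,r1 dispatched  <A:2 Mu:1 Ld:0 B:1 rd:3 wr:1>
#2 MEM src=r0,r5 held:FU  <A:2 Mu:1 Ld:0 B:1 rd:3 wr:1>
#3 MEM src=r2 held:FU  <A:2 Mu:1 Ld:0 B:1 rd:3 wr:1>
#4 MUL src=r2,r4 dispatched  <A:2 Mu:0 Ld:0 B:1 rd:1 wr:0>
#5 ALU src=r4,r2 held:RD_PORT  <A:2 Mu:0 Ld:0 B:1 rd:1 wr:0>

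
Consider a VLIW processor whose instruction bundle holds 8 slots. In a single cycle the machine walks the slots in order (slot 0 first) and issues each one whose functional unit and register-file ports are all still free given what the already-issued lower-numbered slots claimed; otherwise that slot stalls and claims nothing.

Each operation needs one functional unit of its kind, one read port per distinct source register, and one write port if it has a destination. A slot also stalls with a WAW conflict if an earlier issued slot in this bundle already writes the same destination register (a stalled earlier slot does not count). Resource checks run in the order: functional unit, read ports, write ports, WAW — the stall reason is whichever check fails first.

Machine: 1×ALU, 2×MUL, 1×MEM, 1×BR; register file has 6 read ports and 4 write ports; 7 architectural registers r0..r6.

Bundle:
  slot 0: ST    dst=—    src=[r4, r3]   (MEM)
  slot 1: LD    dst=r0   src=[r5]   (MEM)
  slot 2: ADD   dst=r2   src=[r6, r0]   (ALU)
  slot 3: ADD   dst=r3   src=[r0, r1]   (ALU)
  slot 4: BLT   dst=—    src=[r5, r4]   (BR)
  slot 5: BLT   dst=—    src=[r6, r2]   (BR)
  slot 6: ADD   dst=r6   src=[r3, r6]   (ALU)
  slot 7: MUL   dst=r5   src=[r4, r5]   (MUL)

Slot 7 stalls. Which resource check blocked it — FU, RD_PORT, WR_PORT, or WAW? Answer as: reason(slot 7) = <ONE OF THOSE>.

#0 MEM src=r4,r3 dispatched  <A:1 Mu:2 Ld:0 B:1 rd:4 wr:4>
#1 MEM src=r5 held:FU  <A:1 Mu:2 Ld:0 B:1 rd:4 wr:4>
#2 ALU src=r6,r0 dispatched  <A:0 Mu:2 Ld:0 B:1 rd:2 wr:3>
#3 ALU src=r0,r1 held:FU  <A:0 Mu:2 Ld:0 B:1 rd:2 wr:3>
#4 BR src=r5,r4 dispatched  <A:0 Mu:2 Ld:0 B:0 rd:0 wr:3>
#5 BR src=r6,r2 held:FU  <A:0 Mu:2 Ld:0 B:0 rd:0 wr:3>
#6 ALU src=r3,r6 held:FU  <A:0 Mu:2 Ld:0 B:0 rd:0 wr:3>
#7 MUL src=r4,r5 held:RD_PORT  <A:0 Mu:2 Ld:0 B:0 rd:0 wr:3>

reason(slot 7) = RD_PORT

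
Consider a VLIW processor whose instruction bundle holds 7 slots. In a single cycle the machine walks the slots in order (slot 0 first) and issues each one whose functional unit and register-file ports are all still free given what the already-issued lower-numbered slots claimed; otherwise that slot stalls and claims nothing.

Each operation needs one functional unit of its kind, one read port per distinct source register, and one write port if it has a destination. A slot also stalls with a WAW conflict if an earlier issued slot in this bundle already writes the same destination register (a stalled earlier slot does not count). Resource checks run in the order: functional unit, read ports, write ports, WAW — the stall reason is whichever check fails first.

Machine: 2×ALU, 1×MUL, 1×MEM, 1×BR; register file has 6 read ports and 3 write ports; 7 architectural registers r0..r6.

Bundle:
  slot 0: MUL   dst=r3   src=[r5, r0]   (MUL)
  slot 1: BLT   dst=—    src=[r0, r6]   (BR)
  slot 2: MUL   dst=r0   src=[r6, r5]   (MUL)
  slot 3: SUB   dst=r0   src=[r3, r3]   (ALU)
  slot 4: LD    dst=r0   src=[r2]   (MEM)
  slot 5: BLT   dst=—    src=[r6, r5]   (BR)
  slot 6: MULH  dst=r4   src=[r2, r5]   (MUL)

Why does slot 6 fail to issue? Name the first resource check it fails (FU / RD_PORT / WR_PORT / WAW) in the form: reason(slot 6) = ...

reason(slot 6) = FU

slot 0 (MUL): ISSUE — free A2,Mu0,Ld1,B1 rp4 wp2
slot 1 (BR): ISSUE — free A2,Mu0,Ld1,B0 rp2 wp2
slot 2 (MUL): stall FU — free A2,Mu0,Ld1,B0 rp2 wp2
slot 3 (ALU): ISSUE — free A1,Mu0,Ld1,B0 rp1 wp1
slot 4 (MEM): stall WAW — free A1,Mu0,Ld1,B0 rp1 wp1
slot 5 (BR): stall FU — free A1,Mu0,Ld1,B0 rp1 wp1
slot 6 (MUL): stall FU — free A1,Mu0,Ld1,B0 rp1 wp1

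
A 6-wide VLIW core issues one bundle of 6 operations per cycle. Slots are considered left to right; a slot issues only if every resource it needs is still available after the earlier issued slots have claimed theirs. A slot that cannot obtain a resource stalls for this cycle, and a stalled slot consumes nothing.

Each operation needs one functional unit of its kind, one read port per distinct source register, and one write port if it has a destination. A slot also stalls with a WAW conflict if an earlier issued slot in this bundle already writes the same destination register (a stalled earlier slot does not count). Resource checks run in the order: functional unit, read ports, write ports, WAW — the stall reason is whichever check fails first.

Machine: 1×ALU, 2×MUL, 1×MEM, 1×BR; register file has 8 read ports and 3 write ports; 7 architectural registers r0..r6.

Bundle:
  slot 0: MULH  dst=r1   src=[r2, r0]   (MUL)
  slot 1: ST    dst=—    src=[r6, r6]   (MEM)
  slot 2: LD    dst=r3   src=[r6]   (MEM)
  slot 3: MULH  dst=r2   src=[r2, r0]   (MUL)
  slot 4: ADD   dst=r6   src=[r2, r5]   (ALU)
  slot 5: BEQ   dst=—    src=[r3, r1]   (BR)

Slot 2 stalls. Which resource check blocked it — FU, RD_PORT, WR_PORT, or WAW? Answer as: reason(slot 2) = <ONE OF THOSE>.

reason(slot 2) = FU

[0] MUL needs rd=2 wr=1: ok; after: ALU=1 MUL=1 MEM=1 BR=1, R=6, W=2
[1] MEM needs rd=1 wr=0: ok; after: ALU=1 MUL=1 MEM=0 BR=1, R=5, W=2
[2] MEM needs rd=1 wr=1: FU; after: ALU=1 MUL=1 MEM=0 BR=1, R=5, W=2
[3] MUL needs rd=2 wr=1: ok; after: ALU=1 MUL=0 MEM=0 BR=1, R=3, W=1
[4] ALU needs rd=2 wr=1: ok; after: ALU=0 MUL=0 MEM=0 BR=1, R=1, W=0
[5] BR needs rd=2 wr=0: RD_PORT; after: ALU=0 MUL=0 MEM=0 BR=1, R=1, W=0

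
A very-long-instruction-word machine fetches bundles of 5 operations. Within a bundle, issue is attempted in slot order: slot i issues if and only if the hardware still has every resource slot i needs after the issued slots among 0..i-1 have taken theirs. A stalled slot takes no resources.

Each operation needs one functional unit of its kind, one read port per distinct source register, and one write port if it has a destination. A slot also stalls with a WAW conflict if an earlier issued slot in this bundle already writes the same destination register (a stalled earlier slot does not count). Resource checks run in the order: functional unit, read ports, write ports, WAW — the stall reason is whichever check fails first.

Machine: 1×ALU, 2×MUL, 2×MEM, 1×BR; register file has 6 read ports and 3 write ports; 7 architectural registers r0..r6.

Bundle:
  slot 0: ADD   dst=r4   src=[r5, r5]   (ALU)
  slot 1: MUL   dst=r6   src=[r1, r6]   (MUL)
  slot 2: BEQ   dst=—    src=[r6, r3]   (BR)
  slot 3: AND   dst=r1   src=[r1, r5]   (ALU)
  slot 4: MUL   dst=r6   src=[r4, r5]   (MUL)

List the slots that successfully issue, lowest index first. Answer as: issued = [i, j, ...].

#0 ALU src=r5,r5 dispatched  <A:0 Mu:2 Ld:2 B:1 rd:5 wr:2>
#1 MUL src=r1,r6 dispatched  <A:0 Mu:1 Ld:2 B:1 rd:3 wr:1>
#2 BR src=r6,r3 dispatched  <A:0 Mu:1 Ld:2 B:0 rd:1 wr:1>
#3 ALU src=r1,r5 held:FU  <A:0 Mu:1 Ld:2 B:0 rd:1 wr:1>
#4 MUL src=r4,r5 held:RD_PORT  <A:0 Mu:1 Ld:2 B:0 rd:1 wr:1>

issued = [0, 1, 2]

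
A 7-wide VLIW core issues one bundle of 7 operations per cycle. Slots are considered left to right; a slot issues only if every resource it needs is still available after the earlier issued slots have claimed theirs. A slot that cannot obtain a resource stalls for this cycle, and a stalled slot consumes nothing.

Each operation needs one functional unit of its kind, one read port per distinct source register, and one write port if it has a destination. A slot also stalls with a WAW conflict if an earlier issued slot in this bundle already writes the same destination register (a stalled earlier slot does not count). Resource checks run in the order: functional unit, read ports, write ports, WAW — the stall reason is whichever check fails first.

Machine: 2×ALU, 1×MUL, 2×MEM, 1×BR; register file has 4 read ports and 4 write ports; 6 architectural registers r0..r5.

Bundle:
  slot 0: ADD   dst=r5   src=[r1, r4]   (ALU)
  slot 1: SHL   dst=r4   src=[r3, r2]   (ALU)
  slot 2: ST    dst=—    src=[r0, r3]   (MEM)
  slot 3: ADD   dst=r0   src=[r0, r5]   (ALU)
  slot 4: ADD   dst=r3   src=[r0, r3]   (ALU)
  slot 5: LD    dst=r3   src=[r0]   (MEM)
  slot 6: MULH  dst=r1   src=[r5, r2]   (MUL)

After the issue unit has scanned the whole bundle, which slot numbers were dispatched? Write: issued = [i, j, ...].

[0] ALU needs rd=2 wr=1: ok; after: ALU=1 MUL=1 MEM=2 BR=1, R=2, W=3
[1] ALU needs rd=2 wr=1: ok; after: ALU=0 MUL=1 MEM=2 BR=1, R=0, W=2
[2] MEM needs rd=2 wr=0: RD_PORT; after: ALU=0 MUL=1 MEM=2 BR=1, R=0, W=2
[3] ALU needs rd=2 wr=1: FU; after: ALU=0 MUL=1 MEM=2 BR=1, R=0, W=2
[4] ALU needs rd=2 wr=1: FU; after: ALU=0 MUL=1 MEM=2 BR=1, R=0, W=2
[5] MEM needs rd=1 wr=1: RD_PORT; after: ALU=0 MUL=1 MEM=2 BR=1, R=0, W=2
[6] MUL needs rd=2 wr=1: RD_PORT; after: ALU=0 MUL=1 MEM=2 BR=1, R=0, W=2

issued = [0, 1]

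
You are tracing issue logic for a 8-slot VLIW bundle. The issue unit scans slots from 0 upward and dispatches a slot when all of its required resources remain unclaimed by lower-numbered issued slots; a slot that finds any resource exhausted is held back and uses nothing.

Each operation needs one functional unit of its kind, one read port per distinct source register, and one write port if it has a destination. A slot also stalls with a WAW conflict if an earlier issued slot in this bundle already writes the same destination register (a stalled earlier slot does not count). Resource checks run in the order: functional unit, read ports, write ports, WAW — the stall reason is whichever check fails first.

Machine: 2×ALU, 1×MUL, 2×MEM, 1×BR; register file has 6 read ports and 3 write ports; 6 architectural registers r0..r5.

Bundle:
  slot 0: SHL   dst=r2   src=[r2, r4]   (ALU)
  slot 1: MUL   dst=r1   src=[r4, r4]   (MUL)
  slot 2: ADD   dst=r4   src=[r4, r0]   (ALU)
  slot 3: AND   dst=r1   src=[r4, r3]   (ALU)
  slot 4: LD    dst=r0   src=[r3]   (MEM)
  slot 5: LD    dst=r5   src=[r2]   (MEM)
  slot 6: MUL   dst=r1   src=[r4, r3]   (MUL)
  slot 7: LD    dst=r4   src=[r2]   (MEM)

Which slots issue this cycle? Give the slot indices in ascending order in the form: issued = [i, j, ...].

issued = [0, 1, 2]

slot 0 (ALU): ISSUE — free A1,Mu1,Ld2,B1 rp4 wp2
slot 1 (MUL): ISSUE — free A1,Mu0,Ld2,B1 rp3 wp1
slot 2 (ALU): ISSUE — free A0,Mu0,Ld2,B1 rp1 wp0
slot 3 (ALU): stall FU — free A0,Mu0,Ld2,B1 rp1 wp0
slot 4 (MEM): stall WR_PORT — free A0,Mu0,Ld2,B1 rp1 wp0
slot 5 (MEM): stall WR_PORT — free A0,Mu0,Ld2,B1 rp1 wp0
slot 6 (MUL): stall FU — free A0,Mu0,Ld2,B1 rp1 wp0
slot 7 (MEM): stall WR_PORT — free A0,Mu0,Ld2,B1 rp1 wp0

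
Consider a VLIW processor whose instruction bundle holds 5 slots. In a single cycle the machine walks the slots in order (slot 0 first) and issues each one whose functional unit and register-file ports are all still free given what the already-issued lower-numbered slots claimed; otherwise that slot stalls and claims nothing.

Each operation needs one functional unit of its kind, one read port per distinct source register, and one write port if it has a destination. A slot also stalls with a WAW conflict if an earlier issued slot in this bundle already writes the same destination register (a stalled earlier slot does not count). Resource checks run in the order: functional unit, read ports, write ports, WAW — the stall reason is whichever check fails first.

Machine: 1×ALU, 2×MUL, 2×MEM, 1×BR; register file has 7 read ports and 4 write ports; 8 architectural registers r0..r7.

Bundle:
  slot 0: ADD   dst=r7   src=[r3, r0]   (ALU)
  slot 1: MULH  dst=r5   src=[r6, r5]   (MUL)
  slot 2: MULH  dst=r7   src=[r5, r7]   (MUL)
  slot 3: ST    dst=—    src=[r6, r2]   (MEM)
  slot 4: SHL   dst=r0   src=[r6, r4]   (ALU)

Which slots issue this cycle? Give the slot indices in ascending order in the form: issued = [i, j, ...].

issued = [0, 1, 3]

  0. ALU→r7 ⇒ go  {0A/2Mu/2Ld/1B | 5r 3w}
  1. MUL→r5 ⇒ go  {0A/1Mu/2Ld/1B | 3r 2w}
  2. MUL→r7 ⇒ no(WAW)  {0A/1Mu/2Ld/1B | 3r 2w}
  3. MEM ⇒ go  {0A/1Mu/1Ld/1B | 1r 2w}
  4. ALU→r0 ⇒ no(FU)  {0A/1Mu/1Ld/1B | 1r 2w}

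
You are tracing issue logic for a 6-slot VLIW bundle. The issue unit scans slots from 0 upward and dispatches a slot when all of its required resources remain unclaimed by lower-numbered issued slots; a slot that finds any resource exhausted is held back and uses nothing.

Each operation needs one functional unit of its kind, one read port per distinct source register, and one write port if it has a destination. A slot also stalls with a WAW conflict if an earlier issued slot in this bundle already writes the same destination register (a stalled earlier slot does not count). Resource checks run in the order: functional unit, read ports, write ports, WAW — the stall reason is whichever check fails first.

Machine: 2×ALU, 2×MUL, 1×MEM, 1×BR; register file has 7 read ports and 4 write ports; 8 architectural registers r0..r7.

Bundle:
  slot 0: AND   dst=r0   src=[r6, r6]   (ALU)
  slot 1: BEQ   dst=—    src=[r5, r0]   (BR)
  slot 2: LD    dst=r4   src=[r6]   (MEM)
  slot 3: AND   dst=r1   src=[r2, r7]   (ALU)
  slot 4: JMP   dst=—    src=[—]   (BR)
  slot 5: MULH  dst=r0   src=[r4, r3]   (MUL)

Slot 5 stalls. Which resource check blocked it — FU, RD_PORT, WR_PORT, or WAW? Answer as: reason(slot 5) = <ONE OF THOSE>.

#0 ALU src=r6,r6 dispatched  <A:1 Mu:2 Ld:1 B:1 rd:6 wr:3>
#1 BR src=r5,r0 dispatched  <A:1 Mu:2 Ld:1 B:0 rd:4 wr:3>
#2 MEM src=r6 dispatched  <A:1 Mu:2 Ld:0 B:0 rd:3 wr:2>
#3 ALU src=r2,r7 dispatched  <A:0 Mu:2 Ld:0 B:0 rd:1 wr:1>
#4 BR src=- held:FU  <A:0 Mu:2 Ld:0 B:0 rd:1 wr:1>
#5 MUL src=r4,r3 held:RD_PORT  <A:0 Mu:2 Ld:0 B:0 rd:1 wr:1>

reason(slot 5) = RD_PORT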